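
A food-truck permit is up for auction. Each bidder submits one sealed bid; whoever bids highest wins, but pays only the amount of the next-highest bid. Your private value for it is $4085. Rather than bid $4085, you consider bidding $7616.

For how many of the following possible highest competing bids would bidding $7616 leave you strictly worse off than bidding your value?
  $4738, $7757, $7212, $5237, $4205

The deviation hurts exactly when the highest competing bid lies strictly between $4085 and $7616 — overbidding then wins at a price above your value.
$4738: inside the interval → strictly worse (loss $653).
$7757: above both → same outcome either way.
$7212: inside the interval → strictly worse (loss $3127).
$5237: inside the interval → strictly worse (loss $1152).
$4205: inside the interval → strictly worse (loss $120).
Count: 4.

4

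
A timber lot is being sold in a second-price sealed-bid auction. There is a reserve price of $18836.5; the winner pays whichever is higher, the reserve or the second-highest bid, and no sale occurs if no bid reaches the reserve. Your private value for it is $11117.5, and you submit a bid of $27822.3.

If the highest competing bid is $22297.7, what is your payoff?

Your bid $27822.3 is the highest and exceeds the reserve.
Price = max(second-highest bid, reserve) = max($22297.7, $18836.5) = $22297.7.
Payoff = $11117.5 − $22297.7 = −$11180.2.

−$11180.2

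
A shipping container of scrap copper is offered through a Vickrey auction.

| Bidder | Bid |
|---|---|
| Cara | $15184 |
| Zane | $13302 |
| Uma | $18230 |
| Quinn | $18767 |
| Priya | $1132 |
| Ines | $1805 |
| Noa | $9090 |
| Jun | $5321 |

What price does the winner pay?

Highest bid: Quinn at $18767, so Quinn wins.
Second-highest bid: Uma at $18230 — that is the price the winner pays.

$18230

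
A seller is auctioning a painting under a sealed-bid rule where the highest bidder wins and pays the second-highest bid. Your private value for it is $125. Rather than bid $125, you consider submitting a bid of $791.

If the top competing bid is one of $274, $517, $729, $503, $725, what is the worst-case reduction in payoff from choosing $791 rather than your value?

$604

$274: truthful gives $0, deviation gives −$149 → loss $149.
$517: truthful gives $0, deviation gives −$392 → loss $392.
$729: truthful gives $0, deviation gives −$604 → loss $604.
$503: truthful gives $0, deviation gives −$378 → loss $378.
$725: truthful gives $0, deviation gives −$600 → loss $600.
Maximum loss: $604.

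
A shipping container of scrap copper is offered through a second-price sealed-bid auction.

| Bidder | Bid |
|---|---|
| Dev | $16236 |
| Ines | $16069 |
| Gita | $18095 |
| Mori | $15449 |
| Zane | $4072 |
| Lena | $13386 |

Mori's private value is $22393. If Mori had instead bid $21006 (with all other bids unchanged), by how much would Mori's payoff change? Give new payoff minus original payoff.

$4298

The highest bid among the other bidders is $18095; Mori's bid doesn't change that.
Original bid $15449: Mori is not highest (top rival bid is $18095); payoff $0.
Alternative bid $21006: Mori is highest, pays the top rival bid $18095; payoff $22393 − $18095 = $4298.
Change in payoff = $4298 − ($0) = $4298.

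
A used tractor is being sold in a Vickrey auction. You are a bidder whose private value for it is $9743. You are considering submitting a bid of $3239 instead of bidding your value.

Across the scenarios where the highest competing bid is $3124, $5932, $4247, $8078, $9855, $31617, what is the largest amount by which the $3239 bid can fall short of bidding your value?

$3124: same outcome either way → loss $0.
$5932: truthful gives $3811, deviation gives $0 → loss $3811.
$4247: truthful gives $5496, deviation gives $0 → loss $5496.
$8078: truthful gives $1665, deviation gives $0 → loss $1665.
$9855: same outcome either way → loss $0.
$31617: same outcome either way → loss $0.
Maximum loss: $5496.

$5496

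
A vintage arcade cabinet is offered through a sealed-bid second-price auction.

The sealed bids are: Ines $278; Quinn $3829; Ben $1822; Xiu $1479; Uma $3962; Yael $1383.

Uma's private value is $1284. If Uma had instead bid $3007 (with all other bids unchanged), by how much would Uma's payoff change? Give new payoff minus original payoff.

$2545

The highest bid among the other bidders is $3829; Uma's bid doesn't change that.
Original bid $3962: Uma is highest, pays the top rival bid $3829; payoff $1284 − $3829 = −$2545.
Alternative bid $3007: Uma is not highest (top rival bid is $3829); payoff $0.
Change in payoff = $0 − (−$2545) = $2545.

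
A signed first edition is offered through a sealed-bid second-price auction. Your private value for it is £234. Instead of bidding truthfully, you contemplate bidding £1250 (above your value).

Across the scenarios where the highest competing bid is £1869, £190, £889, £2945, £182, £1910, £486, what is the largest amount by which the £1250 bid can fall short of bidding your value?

£1869: same outcome either way → loss £0.
£190: same outcome either way → loss £0.
£889: truthful gives £0, deviation gives −£655 → loss £655.
£2945: same outcome either way → loss £0.
£182: same outcome either way → loss £0.
£1910: same outcome either way → loss £0.
£486: truthful gives £0, deviation gives −£252 → loss £252.
Maximum loss: £655.

£655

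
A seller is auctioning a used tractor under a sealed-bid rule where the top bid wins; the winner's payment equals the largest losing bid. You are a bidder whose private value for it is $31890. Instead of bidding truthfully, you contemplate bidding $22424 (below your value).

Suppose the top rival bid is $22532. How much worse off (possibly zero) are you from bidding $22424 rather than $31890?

Bidding your value $31890: you win (since $31890 > $22532) and pay $22532. Payoff $9358.
Bidding $22424: you lose. Payoff $0.
The competing bid $22532 lies between your shaded bid and your value, so underbidding forfeits an item you could have won at a profitable price.
Loss from deviating = $9358 − ($0) = $9358.

$9358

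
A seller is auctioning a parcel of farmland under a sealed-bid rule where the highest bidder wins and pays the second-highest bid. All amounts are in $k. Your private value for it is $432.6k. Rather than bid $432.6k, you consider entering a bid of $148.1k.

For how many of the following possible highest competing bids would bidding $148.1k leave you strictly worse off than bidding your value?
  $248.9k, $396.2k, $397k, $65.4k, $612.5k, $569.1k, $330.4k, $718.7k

4

The deviation hurts exactly when the highest competing bid lies strictly between $148.1k and $432.6k — underbidding then forfeits a profitable win.
$248.9k: inside the interval → strictly worse (loss $183.7k).
$396.2k: inside the interval → strictly worse (loss $36.4k).
$397k: inside the interval → strictly worse (loss $35.6k).
$65.4k: below both → same outcome either way.
$612.5k: above both → same outcome either way.
$569.1k: above both → same outcome either way.
$330.4k: inside the interval → strictly worse (loss $102.2k).
$718.7k: above both → same outcome either way.
Count: 4.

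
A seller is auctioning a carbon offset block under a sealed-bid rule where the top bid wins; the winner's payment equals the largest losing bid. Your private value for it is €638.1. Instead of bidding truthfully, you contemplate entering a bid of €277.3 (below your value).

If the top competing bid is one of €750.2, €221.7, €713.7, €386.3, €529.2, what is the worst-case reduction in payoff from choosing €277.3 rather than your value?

€750.2: same outcome either way → loss €0.
€221.7: same outcome either way → loss €0.
€713.7: same outcome either way → loss €0.
€386.3: truthful gives €251.8, deviation gives €0 → loss €251.8.
€529.2: truthful gives €108.9, deviation gives €0 → loss €108.9.
Maximum loss: €251.8.

€251.8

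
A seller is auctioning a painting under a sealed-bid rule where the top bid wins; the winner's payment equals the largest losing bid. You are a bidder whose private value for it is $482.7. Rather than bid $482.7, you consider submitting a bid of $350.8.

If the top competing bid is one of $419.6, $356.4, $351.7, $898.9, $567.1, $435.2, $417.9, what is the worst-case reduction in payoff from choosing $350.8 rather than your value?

$419.6: truthful gives $63.1, deviation gives $0 → loss $63.1.
$356.4: truthful gives $126.3, deviation gives $0 → loss $126.3.
$351.7: truthful gives $131, deviation gives $0 → loss $131.
$898.9: same outcome either way → loss $0.
$567.1: same outcome either way → loss $0.
$435.2: truthful gives $47.5, deviation gives $0 → loss $47.5.
$417.9: truthful gives $64.8, deviation gives $0 → loss $64.8.
Maximum loss: $131.

$131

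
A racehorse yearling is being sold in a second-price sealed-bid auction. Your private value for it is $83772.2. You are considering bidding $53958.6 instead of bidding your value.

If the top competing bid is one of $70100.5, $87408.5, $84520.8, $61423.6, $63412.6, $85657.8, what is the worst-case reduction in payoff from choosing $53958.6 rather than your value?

$22348.6

$70100.5: truthful gives $13671.7, deviation gives $0 → loss $13671.7.
$87408.5: same outcome either way → loss $0.
$84520.8: same outcome either way → loss $0.
$61423.6: truthful gives $22348.6, deviation gives $0 → loss $22348.6.
$63412.6: truthful gives $20359.6, deviation gives $0 → loss $20359.6.
$85657.8: same outcome either way → loss $0.
Maximum loss: $22348.6.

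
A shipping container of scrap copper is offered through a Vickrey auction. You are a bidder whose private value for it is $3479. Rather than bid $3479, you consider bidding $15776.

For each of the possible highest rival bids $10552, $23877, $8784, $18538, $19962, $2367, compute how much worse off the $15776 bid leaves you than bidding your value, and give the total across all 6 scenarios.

The deviation costs you only when the competing bid falls strictly between $3479 and $15776; elsewhere both bids give the same outcome.
$10552: truthful payoff $0, deviation payoff −$7073 → loss $7073.
$23877: outcomes coincide → loss $0.
$8784: truthful payoff $0, deviation payoff −$5305 → loss $5305.
$18538: outcomes coincide → loss $0.
$19962: outcomes coincide → loss $0.
$2367: outcomes coincide → loss $0.
Total loss = $7073 + $5305 = $12378.
Truthful bidding weakly dominates here: raising your bid can only win items priced above your value, and lowering it can only forfeit items priced below.

$12378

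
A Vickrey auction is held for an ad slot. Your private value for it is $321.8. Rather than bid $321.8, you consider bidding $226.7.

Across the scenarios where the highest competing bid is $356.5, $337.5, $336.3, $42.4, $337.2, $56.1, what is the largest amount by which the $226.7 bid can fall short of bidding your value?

$356.5: same outcome either way → loss $0.
$337.5: same outcome either way → loss $0.
$336.3: same outcome either way → loss $0.
$42.4: same outcome either way → loss $0.
$337.2: same outcome either way → loss $0.
$56.1: same outcome either way → loss $0.
Maximum loss: $0.

$0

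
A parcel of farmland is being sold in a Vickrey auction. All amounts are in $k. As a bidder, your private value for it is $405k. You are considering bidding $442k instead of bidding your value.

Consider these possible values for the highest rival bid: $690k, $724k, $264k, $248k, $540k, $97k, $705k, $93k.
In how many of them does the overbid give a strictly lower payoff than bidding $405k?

The deviation hurts exactly when the highest competing bid lies strictly between $405k and $442k — overbidding then wins at a price above your value.
$690k: above both → same outcome either way.
$724k: above both → same outcome either way.
$264k: below both → same outcome either way.
$248k: below both → same outcome either way.
$540k: above both → same outcome either way.
$97k: below both → same outcome either way.
$705k: above both → same outcome either way.
$93k: below both → same outcome either way.
Count: 0.

0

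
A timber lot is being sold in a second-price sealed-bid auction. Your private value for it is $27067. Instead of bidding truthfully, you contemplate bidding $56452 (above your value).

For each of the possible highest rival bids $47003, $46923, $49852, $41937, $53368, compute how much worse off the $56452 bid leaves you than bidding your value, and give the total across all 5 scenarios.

The deviation costs you only when the competing bid falls strictly between $27067 and $56452; elsewhere both bids give the same outcome.
$47003: truthful payoff $0, deviation payoff −$19936 → loss $19936.
$46923: truthful payoff $0, deviation payoff −$19856 → loss $19856.
$49852: truthful payoff $0, deviation payoff −$22785 → loss $22785.
$41937: truthful payoff $0, deviation payoff −$14870 → loss $14870.
$53368: truthful payoff $0, deviation payoff −$26301 → loss $26301.
Total loss = $19936 + $19856 + $22785 + $14870 + $26301 = $103748.

$103748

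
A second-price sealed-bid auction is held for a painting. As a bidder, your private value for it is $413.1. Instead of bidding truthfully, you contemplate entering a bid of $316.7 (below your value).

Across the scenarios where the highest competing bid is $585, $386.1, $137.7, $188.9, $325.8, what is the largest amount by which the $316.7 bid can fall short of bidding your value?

$585: same outcome either way → loss $0.
$386.1: truthful gives $27, deviation gives $0 → loss $27.
$137.7: same outcome either way → loss $0.
$188.9: same outcome either way → loss $0.
$325.8: truthful gives $87.3, deviation gives $0 → loss $87.3.
Maximum loss: $87.3.

$87.3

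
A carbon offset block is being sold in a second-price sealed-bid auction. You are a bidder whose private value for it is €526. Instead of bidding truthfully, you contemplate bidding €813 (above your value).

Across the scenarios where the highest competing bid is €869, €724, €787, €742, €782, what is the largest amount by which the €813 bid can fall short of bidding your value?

€869: same outcome either way → loss €0.
€724: truthful gives €0, deviation gives −€198 → loss €198.
€787: truthful gives €0, deviation gives −€261 → loss €261.
€742: truthful gives €0, deviation gives −€216 → loss €216.
€782: truthful gives €0, deviation gives −€256 → loss €256.
Maximum loss: €261.

€261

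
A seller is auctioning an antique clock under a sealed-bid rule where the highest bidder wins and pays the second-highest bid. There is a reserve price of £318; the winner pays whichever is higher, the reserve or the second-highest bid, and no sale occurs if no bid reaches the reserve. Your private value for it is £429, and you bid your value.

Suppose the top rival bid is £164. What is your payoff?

£111

Your bid £429 is the highest and exceeds the reserve.
Price = max(second-highest bid, reserve) = max(£164, £318) = £318.
Payoff = £429 − £318 = £111.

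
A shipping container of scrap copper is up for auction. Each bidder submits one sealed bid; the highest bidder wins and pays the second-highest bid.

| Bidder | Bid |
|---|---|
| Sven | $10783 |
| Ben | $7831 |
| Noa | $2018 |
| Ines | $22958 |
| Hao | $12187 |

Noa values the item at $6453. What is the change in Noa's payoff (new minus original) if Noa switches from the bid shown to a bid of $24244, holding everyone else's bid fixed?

−$16505

The highest bid among the other bidders is $22958; Noa's bid doesn't change that.
Original bid $2018: Noa is not highest (top rival bid is $22958); payoff $0.
Alternative bid $24244: Noa is highest, pays the top rival bid $22958; payoff $6453 − $22958 = −$16505.
Change in payoff = −$16505 − ($0) = −$16505.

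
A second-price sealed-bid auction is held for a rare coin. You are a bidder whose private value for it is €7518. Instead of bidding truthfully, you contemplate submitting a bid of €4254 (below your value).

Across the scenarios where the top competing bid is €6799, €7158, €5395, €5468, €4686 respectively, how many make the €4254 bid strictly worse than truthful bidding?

5

The deviation hurts exactly when the highest competing bid lies strictly between €4254 and €7518 — underbidding then forfeits a profitable win.
€6799: inside the interval → strictly worse (loss €719).
€7158: inside the interval → strictly worse (loss €360).
€5395: inside the interval → strictly worse (loss €2123).
€5468: inside the interval → strictly worse (loss €2050).
€4686: inside the interval → strictly worse (loss €2832).
Count: 5.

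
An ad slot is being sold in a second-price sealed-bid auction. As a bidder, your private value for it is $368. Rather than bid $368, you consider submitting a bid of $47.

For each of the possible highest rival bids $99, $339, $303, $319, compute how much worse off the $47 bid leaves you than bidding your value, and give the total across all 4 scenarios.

The deviation costs you only when the competing bid falls strictly between $47 and $368; elsewhere both bids give the same outcome.
$99: truthful payoff $269, deviation payoff $0 → loss $269.
$339: truthful payoff $29, deviation payoff $0 → loss $29.
$303: truthful payoff $65, deviation payoff $0 → loss $65.
$319: truthful payoff $49, deviation payoff $0 → loss $49.
Total loss = $269 + $29 + $65 + $49 = $412.

$412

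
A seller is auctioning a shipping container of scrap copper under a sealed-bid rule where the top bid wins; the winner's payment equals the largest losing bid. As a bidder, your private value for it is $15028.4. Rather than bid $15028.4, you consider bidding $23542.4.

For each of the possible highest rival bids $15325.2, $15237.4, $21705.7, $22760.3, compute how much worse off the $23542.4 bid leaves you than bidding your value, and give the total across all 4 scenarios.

The deviation costs you only when the competing bid falls strictly between $15028.4 and $23542.4; elsewhere both bids give the same outcome.
$15325.2: truthful payoff $0, deviation payoff −$296.8 → loss $296.8.
$15237.4: truthful payoff $0, deviation payoff −$209 → loss $209.
$21705.7: truthful payoff $0, deviation payoff −$6677.3 → loss $6677.3.
$22760.3: truthful payoff $0, deviation payoff −$7731.9 → loss $7731.9.
Total loss = $296.8 + $209 + $6677.3 + $7731.9 = $14915.

$14915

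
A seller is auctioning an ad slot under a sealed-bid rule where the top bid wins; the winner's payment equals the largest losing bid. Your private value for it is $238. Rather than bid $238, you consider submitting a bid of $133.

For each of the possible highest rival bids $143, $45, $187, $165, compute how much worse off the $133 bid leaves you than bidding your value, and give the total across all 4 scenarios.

The deviation costs you only when the competing bid falls strictly between $133 and $238; elsewhere both bids give the same outcome.
$143: truthful payoff $95, deviation payoff $0 → loss $95.
$45: outcomes coincide → loss $0.
$187: truthful payoff $51, deviation payoff $0 → loss $51.
$165: truthful payoff $73, deviation payoff $0 → loss $73.
Total loss = $95 + $51 + $73 = $219.
In a second-price auction your bid sets only whether you win, not what you pay, so bidding your true value is weakly dominant.

$219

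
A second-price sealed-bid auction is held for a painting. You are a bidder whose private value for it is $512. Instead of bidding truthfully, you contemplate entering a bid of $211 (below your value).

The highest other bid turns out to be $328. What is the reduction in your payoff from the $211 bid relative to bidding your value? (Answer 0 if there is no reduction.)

$184

Bidding your value $512: you win (since $512 > $328) and pay $328. Payoff $184.
Bidding $211: you lose. Payoff $0.
The competing bid $328 lies between your shaded bid and your value, so underbidding forfeits an item you could have won at a profitable price.
Loss from deviating = $184 − ($0) = $184.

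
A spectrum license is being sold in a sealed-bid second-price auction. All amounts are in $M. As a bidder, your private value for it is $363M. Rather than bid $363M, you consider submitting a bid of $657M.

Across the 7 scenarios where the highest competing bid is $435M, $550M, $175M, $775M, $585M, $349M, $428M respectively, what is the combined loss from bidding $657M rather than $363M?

The deviation costs you only when the competing bid falls strictly between $363M and $657M; elsewhere both bids give the same outcome.
$435M: truthful payoff $0M, deviation payoff −$72M → loss $72M.
$550M: truthful payoff $0M, deviation payoff −$187M → loss $187M.
$175M: outcomes coincide → loss $0M.
$775M: outcomes coincide → loss $0M.
$585M: truthful payoff $0M, deviation payoff −$222M → loss $222M.
$349M: outcomes coincide → loss $0M.
$428M: truthful payoff $0M, deviation payoff −$65M → loss $65M.
Total loss = $72M + $187M + $222M + $65M = $546M.
Truthful bidding weakly dominates here: raising your bid can only win items priced above your value, and lowering it can only forfeit items priced below.

$546M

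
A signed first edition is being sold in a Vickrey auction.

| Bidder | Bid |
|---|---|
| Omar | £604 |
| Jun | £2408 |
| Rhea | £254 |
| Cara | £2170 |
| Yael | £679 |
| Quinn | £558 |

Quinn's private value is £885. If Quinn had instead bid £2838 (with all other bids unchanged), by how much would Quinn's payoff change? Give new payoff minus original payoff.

The highest bid among the other bidders is £2408; Quinn's bid doesn't change that.
Original bid £558: Quinn is not highest (top rival bid is £2408); payoff £0.
Alternative bid £2838: Quinn is highest, pays the top rival bid £2408; payoff £885 − £2408 = −£1523.
Change in payoff = −£1523 − (£0) = −£1523.

−£1523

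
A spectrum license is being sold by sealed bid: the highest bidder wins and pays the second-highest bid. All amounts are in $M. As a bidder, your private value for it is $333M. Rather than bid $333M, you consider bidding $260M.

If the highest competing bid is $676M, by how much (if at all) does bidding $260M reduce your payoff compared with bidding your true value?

$0M

Bidding your value $333M: you lose (since $333M < $676M). Payoff $0M.
Bidding $260M: you lose. Payoff $0M.
Difference = $0M − $0M = $0M; both bids lead to the same outcome because the competing bid is above both your value and your alternative bid.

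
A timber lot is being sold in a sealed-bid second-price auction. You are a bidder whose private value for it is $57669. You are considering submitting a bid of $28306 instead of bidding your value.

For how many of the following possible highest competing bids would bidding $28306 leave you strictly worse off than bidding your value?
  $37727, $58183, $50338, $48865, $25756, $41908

4

The deviation hurts exactly when the highest competing bid lies strictly between $28306 and $57669 — underbidding then forfeits a profitable win.
$37727: inside the interval → strictly worse (loss $19942).
$58183: above both → same outcome either way.
$50338: inside the interval → strictly worse (loss $7331).
$48865: inside the interval → strictly worse (loss $8804).
$25756: below both → same outcome either way.
$41908: inside the interval → strictly worse (loss $15761).
Count: 4.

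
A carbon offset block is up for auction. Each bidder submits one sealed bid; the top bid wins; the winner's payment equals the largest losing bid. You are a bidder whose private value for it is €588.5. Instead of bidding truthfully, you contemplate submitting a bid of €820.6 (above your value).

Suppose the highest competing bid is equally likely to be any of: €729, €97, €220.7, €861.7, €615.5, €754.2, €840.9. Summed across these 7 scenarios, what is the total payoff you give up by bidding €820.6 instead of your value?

€333.2

The deviation costs you only when the competing bid falls strictly between €588.5 and €820.6; elsewhere both bids give the same outcome.
€729: truthful payoff €0, deviation payoff −€140.5 → loss €140.5.
€97: outcomes coincide → loss €0.
€220.7: outcomes coincide → loss €0.
€861.7: outcomes coincide → loss €0.
€615.5: truthful payoff €0, deviation payoff −€27 → loss €27.
€754.2: truthful payoff €0, deviation payoff −€165.7 → loss €165.7.
€840.9: outcomes coincide → loss €0.
Total loss = €140.5 + €27 + €165.7 = €333.2.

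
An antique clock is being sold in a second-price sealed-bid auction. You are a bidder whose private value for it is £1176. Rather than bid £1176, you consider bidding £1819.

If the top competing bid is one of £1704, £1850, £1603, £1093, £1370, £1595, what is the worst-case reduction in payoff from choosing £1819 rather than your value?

£1704: truthful gives £0, deviation gives −£528 → loss £528.
£1850: same outcome either way → loss £0.
£1603: truthful gives £0, deviation gives −£427 → loss £427.
£1093: same outcome either way → loss £0.
£1370: truthful gives £0, deviation gives −£194 → loss £194.
£1595: truthful gives £0, deviation gives −£419 → loss £419.
Maximum loss: £528.

£528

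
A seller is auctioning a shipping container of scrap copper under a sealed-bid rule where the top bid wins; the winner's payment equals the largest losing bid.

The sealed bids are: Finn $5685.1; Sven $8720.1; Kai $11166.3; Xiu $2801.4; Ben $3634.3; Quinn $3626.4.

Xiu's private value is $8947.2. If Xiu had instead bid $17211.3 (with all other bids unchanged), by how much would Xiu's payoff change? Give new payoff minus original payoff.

The highest bid among the other bidders is $11166.3; Xiu's bid doesn't change that.
Original bid $2801.4: Xiu is not highest (top rival bid is $11166.3); payoff $0.
Alternative bid $17211.3: Xiu is highest, pays the top rival bid $11166.3; payoff $8947.2 − $11166.3 = −$2219.1.
Change in payoff = −$2219.1 − ($0) = −$2219.1.

−$2219.1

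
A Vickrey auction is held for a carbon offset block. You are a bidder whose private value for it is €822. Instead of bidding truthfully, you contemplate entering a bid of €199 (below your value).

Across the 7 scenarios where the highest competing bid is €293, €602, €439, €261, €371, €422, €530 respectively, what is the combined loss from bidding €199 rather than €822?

The deviation costs you only when the competing bid falls strictly between €199 and €822; elsewhere both bids give the same outcome.
€293: truthful payoff €529, deviation payoff €0 → loss €529.
€602: truthful payoff €220, deviation payoff €0 → loss €220.
€439: truthful payoff €383, deviation payoff €0 → loss €383.
€261: truthful payoff €561, deviation payoff €0 → loss €561.
€371: truthful payoff €451, deviation payoff €0 → loss €451.
€422: truthful payoff €400, deviation payoff €0 → loss €400.
€530: truthful payoff €292, deviation payoff €0 → loss €292.
Total loss = €529 + €220 + €383 + €561 + €451 + €400 + €292 = €2836.

€2836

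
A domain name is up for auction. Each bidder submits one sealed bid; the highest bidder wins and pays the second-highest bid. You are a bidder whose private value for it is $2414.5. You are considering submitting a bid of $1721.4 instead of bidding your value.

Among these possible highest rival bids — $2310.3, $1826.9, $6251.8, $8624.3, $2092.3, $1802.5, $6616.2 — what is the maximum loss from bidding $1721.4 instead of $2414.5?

$612

$2310.3: truthful gives $104.2, deviation gives $0 → loss $104.2.
$1826.9: truthful gives $587.6, deviation gives $0 → loss $587.6.
$6251.8: same outcome either way → loss $0.
$8624.3: same outcome either way → loss $0.
$2092.3: truthful gives $322.2, deviation gives $0 → loss $322.2.
$1802.5: truthful gives $612, deviation gives $0 → loss $612.
$6616.2: same outcome either way → loss $0.
Maximum loss: $612.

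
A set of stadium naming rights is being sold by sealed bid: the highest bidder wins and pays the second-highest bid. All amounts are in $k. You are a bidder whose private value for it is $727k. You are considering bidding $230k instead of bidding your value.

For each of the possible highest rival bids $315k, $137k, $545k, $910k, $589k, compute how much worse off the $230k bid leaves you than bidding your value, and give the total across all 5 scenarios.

The deviation costs you only when the competing bid falls strictly between $230k and $727k; elsewhere both bids give the same outcome.
$315k: truthful payoff $412k, deviation payoff $0k → loss $412k.
$137k: outcomes coincide → loss $0k.
$545k: truthful payoff $182k, deviation payoff $0k → loss $182k.
$910k: outcomes coincide → loss $0k.
$589k: truthful payoff $138k, deviation payoff $0k → loss $138k.
Total loss = $412k + $182k + $138k = $732k.

$732k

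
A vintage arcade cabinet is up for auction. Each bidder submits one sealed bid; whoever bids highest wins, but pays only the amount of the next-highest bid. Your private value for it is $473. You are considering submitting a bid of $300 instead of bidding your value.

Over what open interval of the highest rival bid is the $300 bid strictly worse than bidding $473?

($300, $473)

If the competing bid is below $300, both bids win at the same price — no difference.
If it is above $473, both bids lose — no difference.
If it lies strictly between $300 and $473, bidding your value wins at a price below your value (positive payoff) while bidding $300 loses (payoff 0).
So the deviation strictly hurts on the open interval ($300, $473).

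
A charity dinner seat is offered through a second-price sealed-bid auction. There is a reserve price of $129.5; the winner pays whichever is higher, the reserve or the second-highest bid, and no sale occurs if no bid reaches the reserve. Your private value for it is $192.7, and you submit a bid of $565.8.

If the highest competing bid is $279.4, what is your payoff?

−$86.7

Your bid $565.8 is the highest and exceeds the reserve.
Price = max(second-highest bid, reserve) = max($279.4, $129.5) = $279.4.
Payoff = $192.7 − $279.4 = −$86.7.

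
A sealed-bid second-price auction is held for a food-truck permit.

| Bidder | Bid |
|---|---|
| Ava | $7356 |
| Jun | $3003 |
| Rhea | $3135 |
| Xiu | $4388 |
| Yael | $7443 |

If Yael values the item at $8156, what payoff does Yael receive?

$800

Highest bid: Yael at $7443, so Yael wins.
Second-highest bid: Ava at $7356 — that is the price the winner pays.
Yael's payoff = value − price = $8156 − $7356 = $800.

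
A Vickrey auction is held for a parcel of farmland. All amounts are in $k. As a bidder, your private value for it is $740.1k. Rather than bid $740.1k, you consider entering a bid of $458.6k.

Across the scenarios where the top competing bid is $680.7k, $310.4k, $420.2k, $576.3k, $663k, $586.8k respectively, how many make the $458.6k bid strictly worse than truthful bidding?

The deviation hurts exactly when the highest competing bid lies strictly between $458.6k and $740.1k — underbidding then forfeits a profitable win.
$680.7k: inside the interval → strictly worse (loss $59.4k).
$310.4k: below both → same outcome either way.
$420.2k: below both → same outcome either way.
$576.3k: inside the interval → strictly worse (loss $163.8k).
$663k: inside the interval → strictly worse (loss $77.1k).
$586.8k: inside the interval → strictly worse (loss $153.3k).
Count: 4.

4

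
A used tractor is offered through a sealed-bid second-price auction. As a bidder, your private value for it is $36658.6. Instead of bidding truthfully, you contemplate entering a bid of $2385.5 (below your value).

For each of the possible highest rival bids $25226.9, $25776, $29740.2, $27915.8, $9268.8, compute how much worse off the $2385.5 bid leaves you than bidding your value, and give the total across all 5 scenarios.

$65365.3

The deviation costs you only when the competing bid falls strictly between $2385.5 and $36658.6; elsewhere both bids give the same outcome.
$25226.9: truthful payoff $11431.7, deviation payoff $0 → loss $11431.7.
$25776: truthful payoff $10882.6, deviation payoff $0 → loss $10882.6.
$29740.2: truthful payoff $6918.4, deviation payoff $0 → loss $6918.4.
$27915.8: truthful payoff $8742.8, deviation payoff $0 → loss $8742.8.
$9268.8: truthful payoff $27389.8, deviation payoff $0 → loss $27389.8.
Total loss = $11431.7 + $10882.6 + $6918.4 + $8742.8 + $27389.8 = $65365.3.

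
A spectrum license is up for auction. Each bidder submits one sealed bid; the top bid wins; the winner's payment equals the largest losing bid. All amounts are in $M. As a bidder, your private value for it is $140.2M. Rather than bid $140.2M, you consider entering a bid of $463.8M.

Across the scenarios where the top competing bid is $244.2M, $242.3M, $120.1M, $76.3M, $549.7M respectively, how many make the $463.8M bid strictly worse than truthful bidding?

2

The deviation hurts exactly when the highest competing bid lies strictly between $140.2M and $463.8M — overbidding then wins at a price above your value.
$244.2M: inside the interval → strictly worse (loss $104M).
$242.3M: inside the interval → strictly worse (loss $102.1M).
$120.1M: below both → same outcome either way.
$76.3M: below both → same outcome either way.
$549.7M: above both → same outcome either way.
Count: 2.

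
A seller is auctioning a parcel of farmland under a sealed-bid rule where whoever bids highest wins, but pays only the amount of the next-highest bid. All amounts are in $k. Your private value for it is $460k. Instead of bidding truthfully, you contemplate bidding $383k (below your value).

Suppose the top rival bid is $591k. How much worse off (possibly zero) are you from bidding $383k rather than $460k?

Bidding your value $460k: you lose (since $460k < $591k). Payoff $0k.
Bidding $383k: you lose. Payoff $0k.
Difference = $0k − $0k = $0k; both bids lead to the same outcome because the competing bid is above both your value and your alternative bid.

$0k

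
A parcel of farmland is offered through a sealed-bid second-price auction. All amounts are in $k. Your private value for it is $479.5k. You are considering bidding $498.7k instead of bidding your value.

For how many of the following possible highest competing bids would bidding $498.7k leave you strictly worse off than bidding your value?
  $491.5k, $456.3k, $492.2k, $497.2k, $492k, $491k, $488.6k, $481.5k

The deviation hurts exactly when the highest competing bid lies strictly between $479.5k and $498.7k — overbidding then wins at a price above your value.
$491.5k: inside the interval → strictly worse (loss $12k).
$456.3k: below both → same outcome either way.
$492.2k: inside the interval → strictly worse (loss $12.7k).
$497.2k: inside the interval → strictly worse (loss $17.7k).
$492k: inside the interval → strictly worse (loss $12.5k).
$491k: inside the interval → strictly worse (loss $11.5k).
$488.6k: inside the interval → strictly worse (loss $9.1k).
$481.5k: inside the interval → strictly worse (loss $2k).
Count: 7.

7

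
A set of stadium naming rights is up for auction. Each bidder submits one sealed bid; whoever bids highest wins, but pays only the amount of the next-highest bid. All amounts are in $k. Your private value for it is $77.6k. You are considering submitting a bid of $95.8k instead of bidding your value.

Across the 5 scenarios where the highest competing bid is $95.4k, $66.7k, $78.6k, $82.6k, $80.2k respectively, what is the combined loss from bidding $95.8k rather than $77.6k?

$26.4k

The deviation costs you only when the competing bid falls strictly between $77.6k and $95.8k; elsewhere both bids give the same outcome.
$95.4k: truthful payoff $0k, deviation payoff −$17.8k → loss $17.8k.
$66.7k: outcomes coincide → loss $0k.
$78.6k: truthful payoff $0k, deviation payoff −$1k → loss $1k.
$82.6k: truthful payoff $0k, deviation payoff −$5k → loss $5k.
$80.2k: truthful payoff $0k, deviation payoff −$2.6k → loss $2.6k.
Total loss = $17.8k + $1k + $5k + $2.6k = $26.4k.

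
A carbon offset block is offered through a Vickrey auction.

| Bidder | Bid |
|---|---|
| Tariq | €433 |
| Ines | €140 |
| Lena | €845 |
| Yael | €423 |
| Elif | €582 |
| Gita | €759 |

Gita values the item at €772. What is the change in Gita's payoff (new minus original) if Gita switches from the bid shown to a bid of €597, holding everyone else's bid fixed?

The highest bid among the other bidders is €845; Gita's bid doesn't change that.
Original bid €759: Gita is not highest (top rival bid is €845); payoff €0.
Alternative bid €597: Gita is not highest (top rival bid is €845); payoff €0.
Change in payoff = €0 − (€0) = €0.

€0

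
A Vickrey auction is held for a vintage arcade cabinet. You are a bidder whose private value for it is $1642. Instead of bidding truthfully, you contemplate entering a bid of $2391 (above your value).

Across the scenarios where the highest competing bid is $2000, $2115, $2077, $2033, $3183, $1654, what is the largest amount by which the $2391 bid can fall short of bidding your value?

$473

$2000: truthful gives $0, deviation gives −$358 → loss $358.
$2115: truthful gives $0, deviation gives −$473 → loss $473.
$2077: truthful gives $0, deviation gives −$435 → loss $435.
$2033: truthful gives $0, deviation gives −$391 → loss $391.
$3183: same outcome either way → loss $0.
$1654: truthful gives $0, deviation gives −$12 → loss $12.
Maximum loss: $473.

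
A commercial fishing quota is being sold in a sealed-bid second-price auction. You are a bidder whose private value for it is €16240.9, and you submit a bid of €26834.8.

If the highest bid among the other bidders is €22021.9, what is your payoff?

Your bid €26834.8 exceeds the highest competing bid €22021.9, so you win.
In a second-price auction the winner pays the second-highest bid, €22021.9.
Payoff = value − price = €16240.9 − €22021.9 = −€5781.

−€5781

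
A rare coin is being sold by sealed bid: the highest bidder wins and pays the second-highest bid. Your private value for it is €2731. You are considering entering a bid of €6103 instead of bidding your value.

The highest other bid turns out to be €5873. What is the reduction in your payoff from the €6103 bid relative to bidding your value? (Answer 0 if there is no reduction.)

Bidding your value €2731: you lose (since €2731 < €5873). Payoff €0.
Bidding €6103: you win and pay €5873. Payoff €2731 − €5873 = −€3142.
The competing bid €5873 lies between your value and your inflated bid, so overbidding wins an item priced above your value.
Loss from deviating = €0 − (−€3142) = €3142.

€3142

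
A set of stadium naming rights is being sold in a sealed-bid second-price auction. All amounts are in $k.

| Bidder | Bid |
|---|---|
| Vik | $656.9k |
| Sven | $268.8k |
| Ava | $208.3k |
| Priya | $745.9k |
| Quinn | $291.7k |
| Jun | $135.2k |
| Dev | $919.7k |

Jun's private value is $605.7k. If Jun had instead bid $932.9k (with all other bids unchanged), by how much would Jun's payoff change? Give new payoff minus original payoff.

−$314k

The highest bid among the other bidders is $919.7k; Jun's bid doesn't change that.
Original bid $135.2k: Jun is not highest (top rival bid is $919.7k); payoff $0k.
Alternative bid $932.9k: Jun is highest, pays the top rival bid $919.7k; payoff $605.7k − $919.7k = −$314k.
Change in payoff = −$314k − ($0k) = −$314k.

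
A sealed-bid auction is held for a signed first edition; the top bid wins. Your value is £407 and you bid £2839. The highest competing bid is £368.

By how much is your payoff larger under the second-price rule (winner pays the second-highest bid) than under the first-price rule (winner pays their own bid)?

You have the highest bid, so you win under either rule.
Second-price: pay £368 → payoff £39.
First-price: pay your own bid £2839 → payoff −£2432.
Difference = £39 − (−£2432) = £2471.

£2471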